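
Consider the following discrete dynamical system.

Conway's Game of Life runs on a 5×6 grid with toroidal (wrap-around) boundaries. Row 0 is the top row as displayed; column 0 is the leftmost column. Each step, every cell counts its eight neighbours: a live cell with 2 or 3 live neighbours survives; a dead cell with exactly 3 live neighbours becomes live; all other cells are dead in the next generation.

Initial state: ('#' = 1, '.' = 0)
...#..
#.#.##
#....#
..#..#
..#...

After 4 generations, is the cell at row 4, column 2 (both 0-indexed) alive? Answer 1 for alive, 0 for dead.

0

step 0: ...#..
#.#.##
#....#
..#..#
..#...
step 1: .#####
##.##.
...#..
##...#
..##..
step 2: .....#
##....
...#..
##.##.
......
step 3: #.....
#.....
...###
..###.
#...##
step 4: ##....
#...#.
..#..#
#.#...
##..#.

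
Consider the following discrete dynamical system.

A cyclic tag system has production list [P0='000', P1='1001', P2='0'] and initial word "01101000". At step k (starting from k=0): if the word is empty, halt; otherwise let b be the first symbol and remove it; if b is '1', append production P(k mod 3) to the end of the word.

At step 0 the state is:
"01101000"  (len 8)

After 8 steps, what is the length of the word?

gen 0: "01101000"  (len 8)
gen 1: "1101000"  (len 7)
gen 2: "1010001001"  (len 10)
gen 3: "0100010010"  (len 10)
gen 4: "100010010"  (len 9)
gen 5: "000100101001"  (len 12)
gen 6: "00100101001"  (len 11)
gen 7: "0100101001"  (len 10)
gen 8: "100101001"  (len 9)

9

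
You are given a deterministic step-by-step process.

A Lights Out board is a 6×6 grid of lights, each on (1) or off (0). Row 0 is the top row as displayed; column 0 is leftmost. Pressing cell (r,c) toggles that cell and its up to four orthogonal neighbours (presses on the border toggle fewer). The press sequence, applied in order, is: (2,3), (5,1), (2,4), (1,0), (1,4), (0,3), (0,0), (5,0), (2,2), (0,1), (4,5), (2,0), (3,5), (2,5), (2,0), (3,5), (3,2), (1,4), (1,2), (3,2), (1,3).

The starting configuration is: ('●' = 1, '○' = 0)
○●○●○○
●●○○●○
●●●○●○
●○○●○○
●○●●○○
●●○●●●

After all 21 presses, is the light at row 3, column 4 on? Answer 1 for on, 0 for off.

t=0: ○●○●○○
●●○○●○
●●●○●○
●○○●○○
●○●●○○
●●○●●●
t=1: ○●○●○○
●●○●●○
●●○●○○
●○○○○○
●○●●○○
●●○●●●
t=2: ○●○●○○
●●○●●○
●●○●○○
●○○○○○
●●●●○○
○○●●●●
t=3: ○●○●○○
●●○●○○
●●○○●●
●○○○●○
●●●●○○
○○●●●●
t=4: ●●○●○○
○○○●○○
○●○○●●
●○○○●○
●●●●○○
○○●●●●
t=5: ●●○●●○
○○○○●●
○●○○○●
●○○○●○
●●●●○○
○○●●●●
t=6: ●●●○○○
○○○●●●
○●○○○●
●○○○●○
●●●●○○
○○●●●●
t=7: ○○●○○○
●○○●●●
○●○○○●
●○○○●○
●●●●○○
○○●●●●
t=8: ○○●○○○
●○○●●●
○●○○○●
●○○○●○
○●●●○○
●●●●●●
t=9: ○○●○○○
●○●●●●
○○●●○●
●○●○●○
○●●●○○
●●●●●●
t=10: ●●○○○○
●●●●●●
○○●●○●
●○●○●○
○●●●○○
●●●●●●
t=11: ●●○○○○
●●●●●●
○○●●○●
●○●○●●
○●●●●●
●●●●●○
t=12: ●●○○○○
○●●●●●
●●●●○●
○○●○●●
○●●●●●
●●●●●○
t=13: ●●○○○○
○●●●●●
●●●●○○
○○●○○○
○●●●●○
●●●●●○
t=14: ●●○○○○
○●●●●○
●●●●●●
○○●○○●
○●●●●○
●●●●●○
t=15: ●●○○○○
●●●●●○
○○●●●●
●○●○○●
○●●●●○
●●●●●○
t=16: ●●○○○○
●●●●●○
○○●●●○
●○●○●○
○●●●●●
●●●●●○
t=17: ●●○○○○
●●●●●○
○○○●●○
●●○●●○
○●○●●●
●●●●●○
t=18: ●●○○●○
●●●○○●
○○○●○○
●●○●●○
○●○●●●
●●●●●○
t=19: ●●●○●○
●○○●○●
○○●●○○
●●○●●○
○●○●●●
●●●●●○
t=20: ●●●○●○
●○○●○●
○○○●○○
●○●○●○
○●●●●●
●●●●●○
t=21: ●●●●●○
●○●○●●
○○○○○○
●○●○●○
○●●●●●
●●●●●○

1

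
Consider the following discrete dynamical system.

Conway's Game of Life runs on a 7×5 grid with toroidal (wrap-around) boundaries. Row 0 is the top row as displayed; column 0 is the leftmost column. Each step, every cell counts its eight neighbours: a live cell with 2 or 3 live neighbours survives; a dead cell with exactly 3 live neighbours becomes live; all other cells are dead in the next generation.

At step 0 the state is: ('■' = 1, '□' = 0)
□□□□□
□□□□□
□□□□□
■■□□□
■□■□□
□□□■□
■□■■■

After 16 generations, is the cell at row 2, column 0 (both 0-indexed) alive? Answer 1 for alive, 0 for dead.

0

step 0: □□□□□
□□□□□
□□□□□
■■□□□
■□■□□
□□□■□
■□■■■
step 1: □□□■■
□□□□□
□□□□□
■■□□□
■□■□■
■□□□□
□□■■■
step 2: □□■□■
□□□□□
□□□□□
■■□□■
□□□□■
■□■□□
■□■□□
step 3: □■□■□
□□□□□
■□□□□
■□□□■
□□□■■
■□□■■
■□■□■
step 4: ■■■■■
□□□□□
■□□□■
■□□■□
□□□□□
□■■□□
□□■□□
step 5: ■■■■■
□□■□□
■□□□■
■□□□□
□■■□□
□■■□□
□□□□■
step 6: ■■■□■
□□■□□
■■□□■
■□□□■
■□■□□
■■■■□
□□□□■
step 7: ■■■□■
□□■□□
□■□■■
□□□■□
□□■□□
■□■■□
□□□□□
step 8: ■■■■□
□□□□□
□□□■■
□□□■■
□■■□■
□■■■□
□□□□□
step 9: □■■□□
■■□□□
□□□■■
□□□□□
□■□□■
■■□■□
■□□□■
step 10: □□■□■
■■□■■
■□□□■
■□□■■
□■■□■
□■■■□
□□□■■
step 11: □■■□□
□■■□□
□□■□□
□□■□□
□□□□□
□■□□□
■■□□■
step 12: □□□■□
□□□■□
□□■■□
□□□□□
□□□□□
□■□□□
□□□□□
step 13: □□□□□
□□□■■
□□■■□
□□□□□
□□□□□
□□□□□
□□□□□
step 14: □□□□□
□□■■■
□□■■■
□□□□□
□□□□□
□□□□□
□□□□□
step 15: □□□■□
□□■□■
□□■□■
□□□■□
□□□□□
□□□□□
□□□□□
step 16: □□□■□
□□■□■
□□■□■
□□□■□
□□□□□
□□□□□
□□□□□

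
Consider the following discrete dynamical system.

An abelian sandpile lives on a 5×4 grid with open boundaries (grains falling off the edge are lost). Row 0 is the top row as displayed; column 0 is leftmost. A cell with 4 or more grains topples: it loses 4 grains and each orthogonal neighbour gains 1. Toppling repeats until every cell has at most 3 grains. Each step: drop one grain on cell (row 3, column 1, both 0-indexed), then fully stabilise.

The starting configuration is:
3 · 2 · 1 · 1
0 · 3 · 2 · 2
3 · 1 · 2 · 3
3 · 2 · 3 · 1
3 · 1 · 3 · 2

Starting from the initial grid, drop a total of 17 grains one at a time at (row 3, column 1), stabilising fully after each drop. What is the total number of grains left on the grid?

k=0  3 · 2 · 1 · 1
0 · 3 · 2 · 2
3 · 1 · 2 · 3
3 · 2 · 3 · 1
3 · 1 · 3 · 2
k=1  3 · 2 · 1 · 1
0 · 3 · 2 · 2
3 · 1 · 2 · 3
3 · 3 · 3 · 1
3 · 1 · 3 · 2
k=2  3 · 2 · 1 · 1
1 · 3 · 2 · 2
0 · 3 · 3 · 3
2 · 3 · 1 · 2
1 · 0 · 1 · 3
k=3  3 · 3 · 2 · 2
2 · 1 · 1 · 0
1 · 2 · 2 · 1
3 · 1 · 3 · 3
1 · 1 · 1 · 3
k=4  3 · 3 · 2 · 2
2 · 1 · 1 · 0
1 · 2 · 2 · 1
3 · 2 · 3 · 3
1 · 1 · 1 · 3
k=5  3 · 3 · 2 · 2
2 · 1 · 1 · 0
1 · 2 · 2 · 1
3 · 3 · 3 · 3
1 · 1 · 1 · 3
k=6  3 · 3 · 2 · 2
2 · 1 · 1 · 0
2 · 3 · 3 · 2
0 · 2 · 1 · 1
2 · 2 · 3 · 0
k=7  3 · 3 · 2 · 2
2 · 1 · 1 · 0
2 · 3 · 3 · 2
0 · 3 · 1 · 1
2 · 2 · 3 · 0
k=8  3 · 3 · 2 · 2
2 · 2 · 2 · 0
3 · 1 · 0 · 3
1 · 1 · 3 · 1
2 · 3 · 3 · 0
k=9  3 · 3 · 2 · 2
2 · 2 · 2 · 0
3 · 1 · 0 · 3
1 · 2 · 3 · 1
2 · 3 · 3 · 0
k=10  3 · 3 · 2 · 2
2 · 2 · 2 · 0
3 · 1 · 0 · 3
1 · 3 · 3 · 1
2 · 3 · 3 · 0
k=11  3 · 3 · 2 · 2
2 · 2 · 2 · 0
3 · 2 · 1 · 3
2 · 2 · 1 · 2
3 · 1 · 1 · 1
k=12  3 · 3 · 2 · 2
2 · 2 · 2 · 0
3 · 2 · 1 · 3
2 · 3 · 1 · 2
3 · 1 · 1 · 1
k=13  3 · 3 · 2 · 2
2 · 2 · 2 · 0
3 · 3 · 1 · 3
3 · 0 · 2 · 2
3 · 2 · 1 · 1
k=14  3 · 3 · 2 · 2
2 · 2 · 2 · 0
3 · 3 · 1 · 3
3 · 1 · 2 · 2
3 · 2 · 1 · 1
k=15  3 · 3 · 2 · 2
2 · 2 · 2 · 0
3 · 3 · 1 · 3
3 · 2 · 2 · 2
3 · 2 · 1 · 1
k=16  3 · 3 · 2 · 2
2 · 2 · 2 · 0
3 · 3 · 1 · 3
3 · 3 · 2 · 2
3 · 2 · 1 · 1
k=17  3 · 3 · 2 · 2
3 · 3 · 2 · 0
1 · 1 · 2 · 3
2 · 3 · 3 · 2
1 · 0 · 2 · 1

39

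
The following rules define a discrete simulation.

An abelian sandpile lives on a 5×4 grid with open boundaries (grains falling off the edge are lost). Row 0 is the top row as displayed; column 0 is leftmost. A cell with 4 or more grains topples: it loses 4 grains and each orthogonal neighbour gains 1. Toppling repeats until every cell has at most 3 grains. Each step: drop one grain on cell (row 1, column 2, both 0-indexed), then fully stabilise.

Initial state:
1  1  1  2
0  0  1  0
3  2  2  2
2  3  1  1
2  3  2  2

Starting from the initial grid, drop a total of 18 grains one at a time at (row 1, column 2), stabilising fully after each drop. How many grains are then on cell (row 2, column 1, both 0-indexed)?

gen 0: 1  1  1  2
0  0  1  0
3  2  2  2
2  3  1  1
2  3  2  2
gen 1: 1  1  1  2
0  0  2  0
3  2  2  2
2  3  1  1
2  3  2  2
gen 2: 1  1  1  2
0  0  3  0
3  2  2  2
2  3  1  1
2  3  2  2
gen 3: 1  1  2  2
0  1  0  1
3  2  3  2
2  3  1  1
2  3  2  2
gen 4: 1  1  2  2
0  1  1  1
3  2  3  2
2  3  1  1
2  3  2  2
gen 5: 1  1  2  2
0  1  2  1
3  2  3  2
2  3  1  1
2  3  2  2
gen 6: 1  1  2  2
0  1  3  1
3  2  3  2
2  3  1  1
2  3  2  2
gen 7: 1  1  3  2
0  2  1  2
3  3  0  3
2  3  2  1
2  3  2  2
gen 8: 1  1  3  2
0  2  2  2
3  3  0  3
2  3  2  1
2  3  2  2
gen 9: 1  1  3  2
0  2  3  2
3  3  0  3
2  3  2  1
2  3  2  2
gen 10: 1  2  0  3
0  3  1  3
3  3  1  3
2  3  2  1
2  3  2  2
gen 11: 1  2  0  3
0  3  2  3
3  3  1  3
2  3  2  1
2  3  2  2
gen 12: 1  2  0  3
0  3  3  3
3  3  1  3
2  3  2  1
2  3  2  2
gen 13: 1  3  2  0
2  1  3  2
1  3  1  1
1  3  1  3
0  2  0  3
gen 14: 1  3  3  0
2  2  0  3
1  3  2  1
1  3  1  3
0  2  0  3
gen 15: 1  3  3  0
2  2  1  3
1  3  2  1
1  3  1  3
0  2  0  3
gen 16: 1  3  3  0
2  2  2  3
1  3  2  1
1  3  1  3
0  2  0  3
gen 17: 1  3  3  0
2  2  3  3
1  3  2  1
1  3  1  3
0  2  0  3
gen 18: 2  1  2  2
3  2  0  1
2  2  1  3
2  0  3  3
0  3  0  3

2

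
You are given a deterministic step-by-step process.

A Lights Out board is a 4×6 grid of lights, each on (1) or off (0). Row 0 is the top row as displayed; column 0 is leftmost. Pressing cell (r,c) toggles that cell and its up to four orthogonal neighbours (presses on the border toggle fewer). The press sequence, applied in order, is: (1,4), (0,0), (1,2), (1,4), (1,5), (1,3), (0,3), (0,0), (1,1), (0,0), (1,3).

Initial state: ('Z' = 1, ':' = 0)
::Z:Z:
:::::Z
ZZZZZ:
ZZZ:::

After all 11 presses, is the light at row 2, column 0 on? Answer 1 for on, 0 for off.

1

0) ::Z:Z:
:::::Z
ZZZZZ:
ZZZ:::
1) ::Z:::
:::ZZ:
ZZZZ::
ZZZ:::
2) ZZZ:::
Z::ZZ:
ZZZZ::
ZZZ:::
3) ZZ::::
ZZZ:Z:
ZZ:Z::
ZZZ:::
4) ZZ::Z:
ZZZZ:Z
ZZ:ZZ:
ZZZ:::
5) ZZ::ZZ
ZZZZZ:
ZZ:ZZZ
ZZZ:::
6) ZZ:ZZZ
ZZ::::
ZZ::ZZ
ZZZ:::
7) ZZZ::Z
ZZ:Z::
ZZ::ZZ
ZZZ:::
8) ::Z::Z
:Z:Z::
ZZ::ZZ
ZZZ:::
9) :ZZ::Z
Z:ZZ::
Z:::ZZ
ZZZ:::
10) Z:Z::Z
::ZZ::
Z:::ZZ
ZZZ:::
11) Z:ZZ:Z
::::Z:
Z::ZZZ
ZZZ:::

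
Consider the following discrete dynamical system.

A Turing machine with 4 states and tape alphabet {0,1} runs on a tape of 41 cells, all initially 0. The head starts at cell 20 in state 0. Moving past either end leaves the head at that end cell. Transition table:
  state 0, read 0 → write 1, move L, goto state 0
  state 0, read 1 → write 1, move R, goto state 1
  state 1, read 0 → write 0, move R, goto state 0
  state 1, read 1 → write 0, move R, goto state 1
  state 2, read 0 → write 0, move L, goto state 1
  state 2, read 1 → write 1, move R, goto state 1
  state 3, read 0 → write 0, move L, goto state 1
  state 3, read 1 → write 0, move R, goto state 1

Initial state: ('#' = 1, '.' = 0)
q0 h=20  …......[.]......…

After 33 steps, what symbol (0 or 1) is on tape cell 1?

0

step 0: q0 h=20  …......[.]......…
step 1: q0 h=19  …......[.]#.....…
step 2: q0 h=18  …......[.]##....…
step 3: q0 h=17  …......[.]###...…
step 4: q0 h=16  …......[.]####..…
step 5: q0 h=15  …......[.]#####.…
step 6: q0 h=14  …......[.]######…
step 7: q0 h=13  …......[.]######…
step 8: q0 h=12  …......[.]######…
step 9: q0 h=11  …......[.]######…
step 10: q0 h=10  …......[.]######…
step 11: q0 h= 9  …......[.]######…
step 12: q0 h= 8  …......[.]######…
step 13: q0 h= 7  …......[.]######…
step 14: q0 h= 6  |......[.]######…
step 15: q0 h= 5  |.....[.]######…
step 16: q0 h= 4  |....[.]######…
step 17: q0 h= 3  |...[.]######…
step 18: q0 h= 2  |..[.]######…
step 19: q0 h= 1  |.[.]######…
step 20: q0 h= 0  |[.]######…
step 21: q0 h= 0  |[#]######…
step 22: q1 h= 1  |#[#]######…
step 23: q1 h= 2  |#.[#]######…
step 24: q1 h= 3  |#..[#]######…
step 25: q1 h= 4  |#...[#]######…
step 26: q1 h= 5  |#....[#]######…
step 27: q1 h= 6  |#.....[#]######…
step 28: q1 h= 7  …......[#]######…
step 29: q1 h= 8  …......[#]######…
step 30: q1 h= 9  …......[#]######…
step 31: q1 h=10  …......[#]######…
step 32: q1 h=11  …......[#]######…
step 33: q1 h=12  …......[#]######…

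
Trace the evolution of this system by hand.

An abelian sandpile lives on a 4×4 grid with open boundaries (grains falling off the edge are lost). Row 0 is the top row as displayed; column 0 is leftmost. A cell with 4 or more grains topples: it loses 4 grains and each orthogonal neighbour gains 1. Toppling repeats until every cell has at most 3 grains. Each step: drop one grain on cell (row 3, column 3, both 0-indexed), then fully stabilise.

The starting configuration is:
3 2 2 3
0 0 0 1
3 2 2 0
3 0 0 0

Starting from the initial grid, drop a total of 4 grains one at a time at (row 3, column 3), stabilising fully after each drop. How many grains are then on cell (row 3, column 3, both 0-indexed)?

[0] 3 2 2 3
0 0 0 1
3 2 2 0
3 0 0 0
[1] 3 2 2 3
0 0 0 1
3 2 2 0
3 0 0 1
[2] 3 2 2 3
0 0 0 1
3 2 2 0
3 0 0 2
[3] 3 2 2 3
0 0 0 1
3 2 2 0
3 0 0 3
[4] 3 2 2 3
0 0 0 1
3 2 2 1
3 0 1 0

0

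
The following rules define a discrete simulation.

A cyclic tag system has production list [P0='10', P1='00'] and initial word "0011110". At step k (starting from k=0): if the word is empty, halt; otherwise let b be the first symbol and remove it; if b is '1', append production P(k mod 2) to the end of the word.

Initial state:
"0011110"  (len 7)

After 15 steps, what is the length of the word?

4

[0] "0011110"  (len 7)
[1] "011110"  (len 6)
[2] "11110"  (len 5)
[3] "111010"  (len 6)
[4] "1101000"  (len 7)
[5] "10100010"  (len 8)
[6] "010001000"  (len 9)
[7] "10001000"  (len 8)
[8] "000100000"  (len 9)
[9] "00100000"  (len 8)
[10] "0100000"  (len 7)
[11] "100000"  (len 6)
[12] "0000000"  (len 7)
[13] "000000"  (len 6)
[14] "00000"  (len 5)
[15] "0000"  (len 4)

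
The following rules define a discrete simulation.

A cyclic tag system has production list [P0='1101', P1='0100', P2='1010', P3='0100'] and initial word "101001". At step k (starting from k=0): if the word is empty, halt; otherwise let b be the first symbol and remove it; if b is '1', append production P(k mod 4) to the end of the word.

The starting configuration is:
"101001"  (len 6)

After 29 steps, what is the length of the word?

k=0  "101001"  (len 6)
k=1  "010011101"  (len 9)
k=2  "10011101"  (len 8)
k=3  "00111011010"  (len 11)
k=4  "0111011010"  (len 10)
k=5  "111011010"  (len 9)
k=6  "110110100100"  (len 12)
k=7  "101101001001010"  (len 15)
k=8  "011010010010100100"  (len 18)
k=9  "11010010010100100"  (len 17)
k=10  "10100100101001000100"  (len 20)
k=11  "01001001010010001001010"  (len 23)
k=12  "1001001010010001001010"  (len 22)
k=13  "0010010100100010010101101"  (len 25)
k=14  "010010100100010010101101"  (len 24)
k=15  "10010100100010010101101"  (len 23)
k=16  "00101001000100101011010100"  (len 26)
k=17  "0101001000100101011010100"  (len 25)
k=18  "101001000100101011010100"  (len 24)
k=19  "010010001001010110101001010"  (len 27)
k=20  "10010001001010110101001010"  (len 26)
k=21  "00100010010101101010010101101"  (len 29)
k=22  "0100010010101101010010101101"  (len 28)
k=23  "100010010101101010010101101"  (len 27)
k=24  "000100101011010100101011010100"  (len 30)
k=25  "00100101011010100101011010100"  (len 29)
k=26  "0100101011010100101011010100"  (len 28)
k=27  "100101011010100101011010100"  (len 27)
k=28  "001010110101001010110101000100"  (len 30)
k=29  "01010110101001010110101000100"  (len 29)

29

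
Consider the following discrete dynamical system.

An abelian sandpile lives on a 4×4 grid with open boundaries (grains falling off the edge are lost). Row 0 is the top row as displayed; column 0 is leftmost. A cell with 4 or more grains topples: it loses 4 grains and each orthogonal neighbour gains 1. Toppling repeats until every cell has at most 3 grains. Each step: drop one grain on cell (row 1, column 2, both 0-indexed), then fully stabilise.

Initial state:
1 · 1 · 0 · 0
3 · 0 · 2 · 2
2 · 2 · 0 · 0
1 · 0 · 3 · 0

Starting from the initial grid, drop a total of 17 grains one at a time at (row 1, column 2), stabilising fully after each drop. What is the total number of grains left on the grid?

29

gen 0: 1 · 1 · 0 · 0
3 · 0 · 2 · 2
2 · 2 · 0 · 0
1 · 0 · 3 · 0
gen 1: 1 · 1 · 0 · 0
3 · 0 · 3 · 2
2 · 2 · 0 · 0
1 · 0 · 3 · 0
gen 2: 1 · 1 · 1 · 0
3 · 1 · 0 · 3
2 · 2 · 1 · 0
1 · 0 · 3 · 0
gen 3: 1 · 1 · 1 · 0
3 · 1 · 1 · 3
2 · 2 · 1 · 0
1 · 0 · 3 · 0
gen 4: 1 · 1 · 1 · 0
3 · 1 · 2 · 3
2 · 2 · 1 · 0
1 · 0 · 3 · 0
gen 5: 1 · 1 · 1 · 0
3 · 1 · 3 · 3
2 · 2 · 1 · 0
1 · 0 · 3 · 0
gen 6: 1 · 1 · 2 · 1
3 · 2 · 1 · 0
2 · 2 · 2 · 1
1 · 0 · 3 · 0
gen 7: 1 · 1 · 2 · 1
3 · 2 · 2 · 0
2 · 2 · 2 · 1
1 · 0 · 3 · 0
gen 8: 1 · 1 · 2 · 1
3 · 2 · 3 · 0
2 · 2 · 2 · 1
1 · 0 · 3 · 0
gen 9: 1 · 1 · 3 · 1
3 · 3 · 0 · 1
2 · 2 · 3 · 1
1 · 0 · 3 · 0
gen 10: 1 · 1 · 3 · 1
3 · 3 · 1 · 1
2 · 2 · 3 · 1
1 · 0 · 3 · 0
gen 11: 1 · 1 · 3 · 1
3 · 3 · 2 · 1
2 · 2 · 3 · 1
1 · 0 · 3 · 0
gen 12: 1 · 1 · 3 · 1
3 · 3 · 3 · 1
2 · 2 · 3 · 1
1 · 0 · 3 · 0
gen 13: 2 · 3 · 0 · 2
1 · 2 · 3 · 2
0 · 1 · 2 · 2
2 · 2 · 0 · 1
gen 14: 2 · 3 · 1 · 2
1 · 3 · 0 · 3
0 · 1 · 3 · 2
2 · 2 · 0 · 1
gen 15: 2 · 3 · 1 · 2
1 · 3 · 1 · 3
0 · 1 · 3 · 2
2 · 2 · 0 · 1
gen 16: 2 · 3 · 1 · 2
1 · 3 · 2 · 3
0 · 1 · 3 · 2
2 · 2 · 0 · 1
gen 17: 2 · 3 · 1 · 2
1 · 3 · 3 · 3
0 · 1 · 3 · 2
2 · 2 · 0 · 1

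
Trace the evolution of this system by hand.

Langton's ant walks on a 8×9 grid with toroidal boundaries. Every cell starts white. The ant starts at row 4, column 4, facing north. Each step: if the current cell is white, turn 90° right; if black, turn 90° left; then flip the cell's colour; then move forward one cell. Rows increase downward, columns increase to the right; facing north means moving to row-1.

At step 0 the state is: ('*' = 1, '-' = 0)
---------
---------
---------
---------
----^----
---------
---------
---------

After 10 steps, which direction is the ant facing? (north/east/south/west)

gen 0: ---------
---------
---------
---------
----^----
---------
---------
---------
gen 1: ---------
---------
---------
---------
----*>---
---------
---------
---------
gen 2: ---------
---------
---------
---------
----**---
-----v---
---------
---------
gen 3: ---------
---------
---------
---------
----**---
----<*---
---------
---------
gen 4: ---------
---------
---------
---------
----^*---
----**---
---------
---------
gen 5: ---------
---------
---------
---------
---<-*---
----**---
---------
---------
gen 6: ---------
---------
---------
---^-----
---*-*---
----**---
---------
---------
gen 7: ---------
---------
---------
---*>----
---*-*---
----**---
---------
---------
gen 8: ---------
---------
---------
---**----
---*v*---
----**---
---------
---------
gen 9: ---------
---------
---------
---**----
---<**---
----**---
---------
---------
gen 10: ---------
---------
---------
---**----
----**---
---v**---
---------
---------

south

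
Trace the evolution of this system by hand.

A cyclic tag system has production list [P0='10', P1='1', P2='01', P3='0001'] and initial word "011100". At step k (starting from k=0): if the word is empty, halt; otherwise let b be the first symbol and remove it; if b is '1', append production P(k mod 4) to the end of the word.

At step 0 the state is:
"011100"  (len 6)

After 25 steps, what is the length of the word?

[0] "011100"  (len 6)
[1] "11100"  (len 5)
[2] "11001"  (len 5)
[3] "100101"  (len 6)
[4] "001010001"  (len 9)
[5] "01010001"  (len 8)
[6] "1010001"  (len 7)
[7] "01000101"  (len 8)
[8] "1000101"  (len 7)
[9] "00010110"  (len 8)
[10] "0010110"  (len 7)
[11] "010110"  (len 6)
[12] "10110"  (len 5)
[13] "011010"  (len 6)
[14] "11010"  (len 5)
[15] "101001"  (len 6)
[16] "010010001"  (len 9)
[17] "10010001"  (len 8)
[18] "00100011"  (len 8)
[19] "0100011"  (len 7)
[20] "100011"  (len 6)
[21] "0001110"  (len 7)
[22] "001110"  (len 6)
[23] "01110"  (len 5)
[24] "1110"  (len 4)
[25] "11010"  (len 5)

5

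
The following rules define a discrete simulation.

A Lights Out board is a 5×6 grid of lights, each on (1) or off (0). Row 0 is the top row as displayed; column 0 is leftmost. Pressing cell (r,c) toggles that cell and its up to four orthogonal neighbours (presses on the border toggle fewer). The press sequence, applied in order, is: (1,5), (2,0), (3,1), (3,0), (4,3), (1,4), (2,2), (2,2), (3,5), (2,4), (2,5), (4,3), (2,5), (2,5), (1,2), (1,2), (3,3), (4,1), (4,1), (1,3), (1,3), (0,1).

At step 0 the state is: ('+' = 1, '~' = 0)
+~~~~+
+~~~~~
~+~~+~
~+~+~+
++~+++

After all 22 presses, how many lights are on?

0) +~~~~+
+~~~~~
~+~~+~
~+~+~+
++~+++
1) +~~~~~
+~~~++
~+~~++
~+~+~+
++~+++
2) +~~~~~
~~~~++
+~~~++
++~+~+
++~+++
3) +~~~~~
~~~~++
++~~++
~~++~+
+~~+++
4) +~~~~~
~~~~++
~+~~++
++++~+
~~~+++
5) +~~~~~
~~~~++
~+~~++
+++~~+
~~+~~+
6) +~~~+~
~~~+~~
~+~~~+
+++~~+
~~+~~+
7) +~~~+~
~~++~~
~~++~+
++~~~+
~~+~~+
8) +~~~+~
~~~+~~
~+~~~+
+++~~+
~~+~~+
9) +~~~+~
~~~+~~
~+~~~~
+++~+~
~~+~~~
10) +~~~+~
~~~++~
~+~+++
+++~~~
~~+~~~
11) +~~~+~
~~~+++
~+~+~~
+++~~+
~~+~~~
12) +~~~+~
~~~+++
~+~+~~
++++~+
~~~++~
13) +~~~+~
~~~++~
~+~+++
++++~~
~~~++~
14) +~~~+~
~~~+++
~+~+~~
++++~+
~~~++~
15) +~+~+~
~++~++
~+++~~
++++~+
~~~++~
16) +~~~+~
~~~+++
~+~+~~
++++~+
~~~++~
17) +~~~+~
~~~+++
~+~~~~
++~~++
~~~~+~
18) +~~~+~
~~~+++
~+~~~~
+~~~++
+++~+~
19) +~~~+~
~~~+++
~+~~~~
++~~++
~~~~+~
20) +~~++~
~~+~~+
~+~+~~
++~~++
~~~~+~
21) +~~~+~
~~~+++
~+~~~~
++~~++
~~~~+~
22) ~++~+~
~+~+++
~+~~~~
++~~++
~~~~+~

13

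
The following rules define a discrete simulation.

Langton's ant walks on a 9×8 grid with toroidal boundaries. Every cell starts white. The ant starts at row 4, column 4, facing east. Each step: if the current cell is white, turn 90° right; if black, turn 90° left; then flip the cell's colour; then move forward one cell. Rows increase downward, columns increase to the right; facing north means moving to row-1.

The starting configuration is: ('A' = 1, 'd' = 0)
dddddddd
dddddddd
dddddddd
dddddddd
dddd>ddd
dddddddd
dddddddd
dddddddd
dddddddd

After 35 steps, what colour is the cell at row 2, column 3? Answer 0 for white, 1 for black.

0

gen 0: dddddddd
dddddddd
dddddddd
dddddddd
dddd>ddd
dddddddd
dddddddd
dddddddd
dddddddd
gen 1: dddddddd
dddddddd
dddddddd
dddddddd
ddddAddd
ddddvddd
dddddddd
dddddddd
dddddddd
gen 2: dddddddd
dddddddd
dddddddd
dddddddd
ddddAddd
ddd<Addd
dddddddd
dddddddd
dddddddd
gen 3: dddddddd
dddddddd
dddddddd
dddddddd
ddd^Addd
dddAAddd
dddddddd
dddddddd
dddddddd
gen 4: dddddddd
dddddddd
dddddddd
dddddddd
dddA>ddd
dddAAddd
dddddddd
dddddddd
dddddddd
gen 5: dddddddd
dddddddd
dddddddd
dddd^ddd
dddAdddd
dddAAddd
dddddddd
dddddddd
dddddddd
gen 6: dddddddd
dddddddd
dddddddd
ddddA>dd
dddAdddd
dddAAddd
dddddddd
dddddddd
dddddddd
gen 7: dddddddd
dddddddd
dddddddd
ddddAAdd
dddAdvdd
dddAAddd
dddddddd
dddddddd
dddddddd
gen 8: dddddddd
dddddddd
dddddddd
ddddAAdd
dddA<Add
dddAAddd
dddddddd
dddddddd
dddddddd
gen 9: dddddddd
dddddddd
dddddddd
dddd^Add
dddAAAdd
dddAAddd
dddddddd
dddddddd
dddddddd
gen 10: dddddddd
dddddddd
dddddddd
ddd<dAdd
dddAAAdd
dddAAddd
dddddddd
dddddddd
dddddddd
gen 11: dddddddd
dddddddd
ddd^dddd
dddAdAdd
dddAAAdd
dddAAddd
dddddddd
dddddddd
dddddddd
gen 12: dddddddd
dddddddd
dddA>ddd
dddAdAdd
dddAAAdd
dddAAddd
dddddddd
dddddddd
dddddddd
gen 13: dddddddd
dddddddd
dddAAddd
dddAvAdd
dddAAAdd
dddAAddd
dddddddd
dddddddd
dddddddd
gen 14: dddddddd
dddddddd
dddAAddd
ddd<AAdd
dddAAAdd
dddAAddd
dddddddd
dddddddd
dddddddd
gen 15: dddddddd
dddddddd
dddAAddd
ddddAAdd
dddvAAdd
dddAAddd
dddddddd
dddddddd
dddddddd
gen 16: dddddddd
dddddddd
dddAAddd
ddddAAdd
dddd>Add
dddAAddd
dddddddd
dddddddd
dddddddd
gen 17: dddddddd
dddddddd
dddAAddd
dddd^Add
dddddAdd
dddAAddd
dddddddd
dddddddd
dddddddd
gen 18: dddddddd
dddddddd
dddAAddd
ddd<dAdd
dddddAdd
dddAAddd
dddddddd
dddddddd
dddddddd
gen 19: dddddddd
dddddddd
ddd^Addd
dddAdAdd
dddddAdd
dddAAddd
dddddddd
dddddddd
dddddddd
gen 20: dddddddd
dddddddd
dd<dAddd
dddAdAdd
dddddAdd
dddAAddd
dddddddd
dddddddd
dddddddd
gen 21: dddddddd
dd^ddddd
ddAdAddd
dddAdAdd
dddddAdd
dddAAddd
dddddddd
dddddddd
dddddddd
gen 22: dddddddd
ddA>dddd
ddAdAddd
dddAdAdd
dddddAdd
dddAAddd
dddddddd
dddddddd
dddddddd
gen 23: dddddddd
ddAAdddd
ddAvAddd
dddAdAdd
dddddAdd
dddAAddd
dddddddd
dddddddd
dddddddd
gen 24: dddddddd
ddAAdddd
dd<AAddd
dddAdAdd
dddddAdd
dddAAddd
dddddddd
dddddddd
dddddddd
gen 25: dddddddd
ddAAdddd
dddAAddd
ddvAdAdd
dddddAdd
dddAAddd
dddddddd
dddddddd
dddddddd
gen 26: dddddddd
ddAAdddd
dddAAddd
d<AAdAdd
dddddAdd
dddAAddd
dddddddd
dddddddd
dddddddd
gen 27: dddddddd
ddAAdddd
d^dAAddd
dAAAdAdd
dddddAdd
dddAAddd
dddddddd
dddddddd
dddddddd
gen 28: dddddddd
ddAAdddd
dA>AAddd
dAAAdAdd
dddddAdd
dddAAddd
dddddddd
dddddddd
dddddddd
gen 29: dddddddd
ddAAdddd
dAAAAddd
dAvAdAdd
dddddAdd
dddAAddd
dddddddd
dddddddd
dddddddd
gen 30: dddddddd
ddAAdddd
dAAAAddd
dAd>dAdd
dddddAdd
dddAAddd
dddddddd
dddddddd
dddddddd
gen 31: dddddddd
ddAAdddd
dAA^Addd
dAdddAdd
dddddAdd
dddAAddd
dddddddd
dddddddd
dddddddd
gen 32: dddddddd
ddAAdddd
dA<dAddd
dAdddAdd
dddddAdd
dddAAddd
dddddddd
dddddddd
dddddddd
gen 33: dddddddd
ddAAdddd
dAddAddd
dAvddAdd
dddddAdd
dddAAddd
dddddddd
dddddddd
dddddddd
gen 34: dddddddd
ddAAdddd
dAddAddd
d<AddAdd
dddddAdd
dddAAddd
dddddddd
dddddddd
dddddddd
gen 35: dddddddd
ddAAdddd
dAddAddd
ddAddAdd
dvdddAdd
dddAAddd
dddddddd
dddddddd
dddddddd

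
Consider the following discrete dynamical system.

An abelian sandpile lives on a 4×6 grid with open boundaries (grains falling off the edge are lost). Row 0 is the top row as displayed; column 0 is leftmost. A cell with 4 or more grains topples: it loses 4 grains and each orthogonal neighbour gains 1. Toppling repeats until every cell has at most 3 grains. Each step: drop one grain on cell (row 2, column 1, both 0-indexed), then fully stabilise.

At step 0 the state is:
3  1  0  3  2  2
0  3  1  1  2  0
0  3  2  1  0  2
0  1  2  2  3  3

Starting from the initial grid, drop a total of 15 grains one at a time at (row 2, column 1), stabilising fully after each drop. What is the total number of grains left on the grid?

0) 3  1  0  3  2  2
0  3  1  1  2  0
0  3  2  1  0  2
0  1  2  2  3  3
1) 3  2  0  3  2  2
1  0  2  1  2  0
1  1  3  1  0  2
0  2  2  2  3  3
2) 3  2  0  3  2  2
1  0  2  1  2  0
1  2  3  1  0  2
0  2  2  2  3  3
3) 3  2  0  3  2  2
1  0  2  1  2  0
1  3  3  1  0  2
0  2  2  2  3  3
4) 3  2  0  3  2  2
1  1  3  1  2  0
2  1  0  2  0  2
0  3  3  2  3  3
5) 3  2  0  3  2  2
1  1  3  1  2  0
2  2  0  2  0  2
0  3  3  2  3  3
6) 3  2  0  3  2  2
1  1  3  1  2  0
2  3  0  2  0  2
0  3  3  2  3  3
7) 3  2  0  3  2  2
1  2  3  1  2  0
3  1  2  2  0  2
1  1  0  3  3  3
8) 3  2  0  3  2  2
1  2  3  1  2  0
3  2  2  2  0  2
1  1  0  3  3  3
9) 3  2  0  3  2  2
1  2  3  1  2  0
3  3  2  2  0  2
1  1  0  3  3  3
10) 3  2  0  3  2  2
2  3  3  1  2  0
0  1  3  2  0  2
2  2  0  3  3  3
11) 3  2  0  3  2  2
2  3  3  1  2  0
0  2  3  2  0  2
2  2  0  3  3  3
12) 3  2  0  3  2  2
2  3  3  1  2  0
0  3  3  2  0  2
2  2  0  3  3  3
13) 3  3  1  3  2  2
3  1  1  2  2  0
1  2  1  3  0  2
2  3  1  3  3  3
14) 3  3  1  3  2  2
3  1  1  2  2  0
1  3  1  3  0  2
2  3  1  3  3  3
15) 3  3  1  3  2  2
3  2  1  2  2  0
2  1  2  3  0  2
3  0  2  3  3  3

48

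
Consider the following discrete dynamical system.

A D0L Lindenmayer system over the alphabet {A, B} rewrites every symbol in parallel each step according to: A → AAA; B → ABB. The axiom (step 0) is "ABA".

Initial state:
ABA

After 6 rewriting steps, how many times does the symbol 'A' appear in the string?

2123

t=0: ABA
t=1: AAAABBAAA
t=2: AAAAAAAAAAAAABBABBAAAAAAAAA
t=3: AAAAAAAAAAAAAAAAAAAAAAAAAAAAAAAAAAAAAAAABBABBAAAABBABBAAAAAAAAAAAAAAAAAAAAAAAAAAA
t=4: AAAAAAAAAAAAAAAAAAAAAAAAAAAAAAAAAAAAAAAAAAAAAAAAAAAAAAAAAA…AAAAAAAAAAAAAAAAAAAAAAAAAAAAAAAAAAAAAAAAAAAAAAAAAAAAAAAAAA  (len 243)
t=5: AAAAAAAAAAAAAAAAAAAAAAAAAAAAAAAAAAAAAAAAAAAAAAAAAAAAAAAAAA…AAAAAAAAAAAAAAAAAAAAAAAAAAAAAAAAAAAAAAAAAAAAAAAAAAAAAAAAAA  (len 729)
t=6: AAAAAAAAAAAAAAAAAAAAAAAAAAAAAAAAAAAAAAAAAAAAAAAAAAAAAAAAAA…AAAAAAAAAAAAAAAAAAAAAAAAAAAAAAAAAAAAAAAAAAAAAAAAAAAAAAAAAA  (len 2187)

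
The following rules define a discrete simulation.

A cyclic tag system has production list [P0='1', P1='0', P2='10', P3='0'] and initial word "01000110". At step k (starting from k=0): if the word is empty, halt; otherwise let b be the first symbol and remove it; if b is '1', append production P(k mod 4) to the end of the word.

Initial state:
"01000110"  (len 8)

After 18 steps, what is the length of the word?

0

[0] "01000110"  (len 8)
[1] "1000110"  (len 7)
[2] "0001100"  (len 7)
[3] "001100"  (len 6)
[4] "01100"  (len 5)
[5] "1100"  (len 4)
[6] "1000"  (len 4)
[7] "00010"  (len 5)
[8] "0010"  (len 4)
[9] "010"  (len 3)
[10] "10"  (len 2)
[11] "010"  (len 3)
[12] "10"  (len 2)
[13] "01"  (len 2)
[14] "1"  (len 1)
[15] "10"  (len 2)
[16] "00"  (len 2)
[17] "0"  (len 1)
[18] (halted — word empty)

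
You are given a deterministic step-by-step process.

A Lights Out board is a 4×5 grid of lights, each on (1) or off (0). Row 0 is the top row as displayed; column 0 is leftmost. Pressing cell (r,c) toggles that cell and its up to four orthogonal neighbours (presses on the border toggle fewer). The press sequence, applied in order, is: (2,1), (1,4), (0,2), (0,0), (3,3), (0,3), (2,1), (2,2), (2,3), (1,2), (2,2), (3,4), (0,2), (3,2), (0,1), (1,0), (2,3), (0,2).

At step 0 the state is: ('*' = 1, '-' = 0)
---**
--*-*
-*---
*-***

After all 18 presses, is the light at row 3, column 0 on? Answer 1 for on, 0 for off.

k=0  ---**
--*-*
-*---
*-***
k=1  ---**
-**-*
*-*--
*****
k=2  ---*-
-***-
*-*-*
*****
k=3  -**--
-*-*-
*-*-*
*****
k=4  *-*--
**-*-
*-*-*
*****
k=5  *-*--
**-*-
*-***
**---
k=6  *--**
**---
*-***
**---
k=7  *--**
*----
-*-**
*----
k=8  *--**
*-*--
--*-*
*-*--
k=9  *--**
*-**-
---*-
*-**-
k=10  *-***
**---
--**-
*-**-
k=11  *-***
***--
-*---
*--*-
k=12  *-***
***--
-*--*
*---*
k=13  **--*
**---
-*--*
*---*
k=14  **--*
**---
-**-*
*****
k=15  --*-*
*----
-**-*
*****
k=16  *-*-*
-*---
***-*
*****
k=17  *-*-*
-*-*-
**-*-
***-*
k=18  **-**
-***-
**-*-
***-*

1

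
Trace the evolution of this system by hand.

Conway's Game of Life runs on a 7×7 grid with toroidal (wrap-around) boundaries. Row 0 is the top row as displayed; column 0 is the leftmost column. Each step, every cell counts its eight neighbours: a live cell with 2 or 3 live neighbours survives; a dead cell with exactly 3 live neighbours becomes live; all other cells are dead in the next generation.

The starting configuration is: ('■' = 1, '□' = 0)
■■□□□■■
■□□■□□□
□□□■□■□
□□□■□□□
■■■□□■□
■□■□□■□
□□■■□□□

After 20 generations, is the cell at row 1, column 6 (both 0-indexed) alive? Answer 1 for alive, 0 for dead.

k=0  ■■□□□■■
■□□■□□□
□□□■□■□
□□□■□□□
■■■□□■□
■□■□□■□
□□■■□□□
k=1  ■■□■■□■
■■■□□■□
□□■■□□□
□■□■□□■
■□■■■□□
■□□□■□□
□□■■■■□
k=2  □□□□□□□
□□□□□■□
□□□■■□■
■■□□□□□
■□■□■■■
□□□□□□■
□□■□□□□
k=3  □□□□□□□
□□□□■■□
■□□□■■■
□■■□□□□
□□□□□■□
■■□■□□■
□□□□□□□
k=4  □□□□□□□
□□□□■□□
■■□■■□■
■■□□■□□
□□□□□□■
■□□□□□■
■□□□□□□
k=5  □□□□□□□
■□□■■■□
□■■■■□■
□■■■■□□
□■□□□■■
■□□□□□■
■□□□□□■
k=6  ■□□□■■□
■■□□□■■
□□□□□□■
□□□□□□■
□■□■■■■
□■□□□□□
■□□□□□■
k=7  □□□□■□□
□■□□■□□
□□□□□□□
□□□□■□■
□□■□■■■
□■■□■□□
■■□□□■■
k=8  □■□□■□■
□□□□□□□
□□□□□■□
□□□■■□■
■■■□■□■
□□■□■□□
■■■■■■■
k=9  □■□□■□■
□□□□□■□
□□□□■■□
□■■■■□■
■■■□■□■
□□□□□□□
□□□□□□■
k=10  ■□□□□□■
□□□□□□■
□□■□□□■
□□□□□□■
□□□□■□■
□■□□□■■
■□□□□■□
k=11  ■□□□□■□
□□□□□■■
■□□□□■■
■□□□□□■
□□□□□□■
□□□□■□□
□■□□□■□
k=12  ■□□□■■□
□□□□■□□
□□□□□□□
□□□□□□□
■□□□□■■
□□□□□■□
□□□□■■■
k=13  □□□■□□□
□□□□■■□
□□□□□□□
□□□□□□■
□□□□□■■
■□□□□□□
□□□□□□□
k=14  □□□□■□□
□□□□■□□
□□□□□■□
□□□□□■■
■□□□□■■
□□□□□□■
□□□□□□□
k=15  □□□□□□□
□□□□■■□
□□□□■■■
■□□□■□□
■□□□□□□
■□□□□■■
□□□□□□□
k=16  □□□□□□□
□□□□■□■
□□□■□□■
■□□□■□□
■■□□□■□
■□□□□□■
□□□□□□■
k=17  □□□□□■□
□□□□□■□
■□□■■□■
■■□□■■□
□■□□□■□
□■□□□■□
■□□□□□■
k=18  □□□□□■□
□□□□□■□
■■□■□□□
□■■■□□□
□■■□□■□
□■□□□■□
■□□□□■■
k=19  □□□□■■□
□□□□■□■
■■□■■□□
□□□■■□□
■□□■■□□
□■■□■■□
■□□□■■□
k=20  □□□■□□□
■□□□□□■
■□■□□□□
■■□□□■□
□■□□□□□
■■■□□□□
□■□□□□□

1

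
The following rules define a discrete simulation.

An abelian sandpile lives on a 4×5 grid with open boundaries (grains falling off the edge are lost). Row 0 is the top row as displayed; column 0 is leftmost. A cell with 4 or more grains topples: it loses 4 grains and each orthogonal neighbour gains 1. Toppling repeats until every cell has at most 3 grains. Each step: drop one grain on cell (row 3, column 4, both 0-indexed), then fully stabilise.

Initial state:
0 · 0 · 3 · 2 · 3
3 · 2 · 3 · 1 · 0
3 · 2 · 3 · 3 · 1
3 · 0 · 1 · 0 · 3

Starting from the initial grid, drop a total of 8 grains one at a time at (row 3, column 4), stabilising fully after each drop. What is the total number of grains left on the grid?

t=0: 0 · 0 · 3 · 2 · 3
3 · 2 · 3 · 1 · 0
3 · 2 · 3 · 3 · 1
3 · 0 · 1 · 0 · 3
t=1: 0 · 0 · 3 · 2 · 3
3 · 2 · 3 · 1 · 0
3 · 2 · 3 · 3 · 2
3 · 0 · 1 · 1 · 0
t=2: 0 · 0 · 3 · 2 · 3
3 · 2 · 3 · 1 · 0
3 · 2 · 3 · 3 · 2
3 · 0 · 1 · 1 · 1
t=3: 0 · 0 · 3 · 2 · 3
3 · 2 · 3 · 1 · 0
3 · 2 · 3 · 3 · 2
3 · 0 · 1 · 1 · 2
t=4: 0 · 0 · 3 · 2 · 3
3 · 2 · 3 · 1 · 0
3 · 2 · 3 · 3 · 2
3 · 0 · 1 · 1 · 3
t=5: 0 · 0 · 3 · 2 · 3
3 · 2 · 3 · 1 · 0
3 · 2 · 3 · 3 · 3
3 · 0 · 1 · 2 · 0
t=6: 0 · 0 · 3 · 2 · 3
3 · 2 · 3 · 1 · 0
3 · 2 · 3 · 3 · 3
3 · 0 · 1 · 2 · 1
t=7: 0 · 0 · 3 · 2 · 3
3 · 2 · 3 · 1 · 0
3 · 2 · 3 · 3 · 3
3 · 0 · 1 · 2 · 2
t=8: 0 · 0 · 3 · 2 · 3
3 · 2 · 3 · 1 · 0
3 · 2 · 3 · 3 · 3
3 · 0 · 1 · 2 · 3

40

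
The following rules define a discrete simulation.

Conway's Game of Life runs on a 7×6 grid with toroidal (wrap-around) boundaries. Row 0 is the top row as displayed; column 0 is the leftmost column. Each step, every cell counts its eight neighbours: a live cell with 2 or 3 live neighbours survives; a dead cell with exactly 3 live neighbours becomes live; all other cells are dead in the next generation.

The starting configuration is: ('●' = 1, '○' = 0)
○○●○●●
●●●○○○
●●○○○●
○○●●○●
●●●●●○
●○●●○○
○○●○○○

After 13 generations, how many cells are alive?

0) ○○●○●●
●●●○○○
●●○○○●
○○●●○●
●●●●●○
●○●●○○
○○●○○○
1) ●○●○○●
○○●●●○
○○○●●●
○○○○○○
●○○○○○
●○○○●●
○○●○●●
2) ●○●○○○
●●●○○○
○○●○○●
○○○○●●
●○○○○○
●●○●●○
○○○○○○
3) ●○●○○○
●○●●○●
○○●●●●
●○○○●●
●●○●○○
●●○○○●
●○●●○●
4) ○○○○○○
●○○○○○
○○●○○○
○○○○○○
○○●○○○
○○○●○○
○○●●●○
5) ○○○●○○
○○○○○○
○○○○○○
○○○○○○
○○○○○○
○○○○●○
○○●●●○
6) ○○●●●○
○○○○○○
○○○○○○
○○○○○○
○○○○○○
○○○○●○
○○●○●○
7) ○○●○●○
○○○●○○
○○○○○○
○○○○○○
○○○○○○
○○○●○○
○○●○●●
8) ○○●○●●
○○○●○○
○○○○○○
○○○○○○
○○○○○○
○○○●●○
○○●○●●
9) ○○●○○●
○○○●●○
○○○○○○
○○○○○○
○○○○○○
○○○●●●
○○●○○○
10) ○○●○●○
○○○●●○
○○○○○○
○○○○○○
○○○○●○
○○○●●○
○○●○○●
11) ○○●○●●
○○○●●○
○○○○○○
○○○○○○
○○○●●○
○○○●●●
○○●○○●
12) ○○●○○●
○○○●●●
○○○○○○
○○○○○○
○○○●○●
○○●○○●
●○●○○○
13) ●●●○○●
○○○●●●
○○○○●○
○○○○○○
○○○○●○
●●●●●●
●○●●○●

19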